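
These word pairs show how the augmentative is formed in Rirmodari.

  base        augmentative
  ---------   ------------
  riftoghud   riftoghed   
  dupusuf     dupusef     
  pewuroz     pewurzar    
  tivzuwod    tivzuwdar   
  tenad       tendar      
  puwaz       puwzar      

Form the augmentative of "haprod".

haprdar

riftoghud and tivzuwod both end in -d yet inflect differently (riftoghed, tivzuwdar), so the final letter is not what conditions the rule; the last vowel is.
"haprod" has last vowel 'o'. The stems whose last vowel is 'o' (pewuroz → pewurzar, tivzuwod → tivzuwdar) delete the last vowel and add -ar.
So haprod → haprdar.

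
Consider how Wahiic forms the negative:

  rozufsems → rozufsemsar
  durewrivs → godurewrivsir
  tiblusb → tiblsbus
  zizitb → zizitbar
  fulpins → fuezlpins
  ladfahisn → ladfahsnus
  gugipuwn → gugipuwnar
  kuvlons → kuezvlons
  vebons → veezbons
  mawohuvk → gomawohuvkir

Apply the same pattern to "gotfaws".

durewrivs and vebons both end in -s yet inflect differently (godurewrivsir, veezbons), so the final letter is not what conditions the rule; the second-to-last letter is.
"gotfaws" has second-to-last letter 'w'. The one such stem in the data (gugipuwn → gugipuwnar) adds -ar, so the same rule applies.
The other patterns: stems whose second-to-last letter is 'v' add go- … -ir around the stem; stems whose second-to-last letter is 'n' insert -ez- after the first vowel; stems whose second-to-last letter is 's' delete the last vowel and add -us.
So gotfaws → gotfawsar.

gotfawsar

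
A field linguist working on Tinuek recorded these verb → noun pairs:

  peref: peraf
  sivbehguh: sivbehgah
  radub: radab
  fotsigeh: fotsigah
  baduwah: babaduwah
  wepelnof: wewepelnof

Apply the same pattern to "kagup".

kagap

sivbehguh and baduwah both end in -h yet inflect differently (sivbehgah, babaduwah), so the final letter is not what conditions the rule; the last vowel is.
"kagup" has last vowel 'u'. The stems whose last vowel is 'u' (sivbehguh → sivbehgah, radub → radab) change the last vowel to 'a'.
So kagup → kagap.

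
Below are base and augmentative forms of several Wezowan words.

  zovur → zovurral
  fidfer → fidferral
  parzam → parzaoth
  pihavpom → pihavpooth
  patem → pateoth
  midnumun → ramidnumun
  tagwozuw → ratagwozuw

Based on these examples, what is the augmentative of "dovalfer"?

dovalferral

"dovalfer" ends in -r. The stems ending in -r (zovur → zovurral, fidfer → fidferral) double the final consonant and add -al.
So dovalfer → dovalferral.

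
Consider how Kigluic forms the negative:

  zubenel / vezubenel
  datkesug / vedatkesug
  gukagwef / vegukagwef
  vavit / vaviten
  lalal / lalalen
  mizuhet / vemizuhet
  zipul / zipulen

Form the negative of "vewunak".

vavit and mizuhet both end in -t yet inflect differently (vaviten, vemizuhet), so the final letter is not what conditions the rule; the number of vowels is.
"vewunak" has 3 vowels. The stems with 3 vowels (datkesug → vedatkesug, gukagwef → vegukagwef, mizuhet → vemizuhet) add the prefix ve-.
The other pattern: stems with 2 vowels add -en.
So vewunak → vevewunak.

vevewunak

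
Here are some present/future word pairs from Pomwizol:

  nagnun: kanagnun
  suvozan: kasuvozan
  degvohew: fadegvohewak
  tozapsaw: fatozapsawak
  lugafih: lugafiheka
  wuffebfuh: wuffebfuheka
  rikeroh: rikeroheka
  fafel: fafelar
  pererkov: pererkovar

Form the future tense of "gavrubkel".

suvozan and tozapsaw both have last vowel 'a' yet inflect differently (kasuvozan, fatozapsawak), so the last vowel is not what conditions the rule; the final letter is.
"gavrubkel" ends in -l. The one such stem in the data (fafel → fafelar) adds -ar, so the same rule applies.
So gavrubkel → gavrubkelar.

gavrubkelar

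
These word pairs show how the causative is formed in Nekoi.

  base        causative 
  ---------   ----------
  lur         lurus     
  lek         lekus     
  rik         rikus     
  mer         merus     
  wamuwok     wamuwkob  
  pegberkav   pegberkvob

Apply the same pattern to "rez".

rezus

lek and wamuwok both end in -k yet inflect differently (lekus, wamuwkob), so the final letter is not what conditions the rule; the number of vowels is.
"rez" has 1 vowel. The stems with 1 vowel (lur → lurus, lek → lekus, rik → rikus) add -us.
So rez → rezus.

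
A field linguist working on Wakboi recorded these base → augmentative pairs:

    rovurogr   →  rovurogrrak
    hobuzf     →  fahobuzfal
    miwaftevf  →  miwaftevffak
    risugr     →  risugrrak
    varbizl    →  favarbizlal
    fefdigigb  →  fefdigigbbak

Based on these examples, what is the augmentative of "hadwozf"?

miwaftevf and hobuzf both end in -f yet inflect differently (miwaftevffak, fahobuzfal), so the final letter is not what conditions the rule; the second-to-last letter is.
"hadwozf" has second-to-last letter 'z'. The stems whose second-to-last letter is 'z' (hobuzf → fahobuzfal, varbizl → favarbizlal) add fa- … -al around the stem.
The other pattern: stems whose second-to-last letter is 'g' or 'v' double the final consonant and add -ak.
So hadwozf → fahadwozfal.

fahadwozfal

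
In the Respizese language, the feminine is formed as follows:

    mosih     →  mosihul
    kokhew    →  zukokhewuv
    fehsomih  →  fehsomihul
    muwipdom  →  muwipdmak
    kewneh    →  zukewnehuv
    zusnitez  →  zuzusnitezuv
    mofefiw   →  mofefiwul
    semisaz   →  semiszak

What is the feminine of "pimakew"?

zupimakewuv

"pimakew" has last vowel 'e'. The stems whose last vowel is 'e' (kewneh → zukewnehuv, zusnitez → zuzusnitezuv, kokhew → zukokhewuv) add zu- … -uv around the stem.
The other patterns: stems whose last vowel is 'i' add -ul; stems whose last vowel is 'a' or 'o' delete the last vowel and add -ak.
So pimakew → zupimakewuv.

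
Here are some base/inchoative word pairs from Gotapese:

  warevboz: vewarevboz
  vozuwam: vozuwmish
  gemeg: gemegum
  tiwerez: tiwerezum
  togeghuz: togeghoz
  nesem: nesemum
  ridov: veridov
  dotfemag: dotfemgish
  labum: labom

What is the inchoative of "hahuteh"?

vozuwam and labum both end in -m yet inflect differently (vozuwmish, labom), so the final letter is not what conditions the rule; the last vowel is.
"hahuteh" has last vowel 'e'. The stems whose last vowel is 'e' (tiwerez → tiwerezum, nesem → nesemum, gemeg → gemegum) add -um.
The other patterns: stems whose last vowel is 'a' delete the last vowel and add -ish; stems whose last vowel is 'u' change the last vowel to 'o'; stems whose last vowel is 'o' add the prefix ve-.
So hahuteh → hahutehum.

hahutehum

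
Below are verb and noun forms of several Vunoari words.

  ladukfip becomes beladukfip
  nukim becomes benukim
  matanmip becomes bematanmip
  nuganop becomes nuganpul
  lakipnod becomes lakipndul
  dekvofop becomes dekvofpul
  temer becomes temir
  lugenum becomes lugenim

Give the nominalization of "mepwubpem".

ladukfip and nuganop both end in -p yet inflect differently (beladukfip, nuganpul), so the final letter is not what conditions the rule; the last vowel is.
"mepwubpem" has last vowel 'e'. The one such stem in the data (temer → temir) changes the last vowel to 'i' (as does lugenum), so the same rule applies.
The other patterns: stems whose last vowel is 'i' add the prefix be-; stems whose last vowel is 'o' delete the last vowel and add -ul.
So mepwubpem → mepwubpim.

mepwubpim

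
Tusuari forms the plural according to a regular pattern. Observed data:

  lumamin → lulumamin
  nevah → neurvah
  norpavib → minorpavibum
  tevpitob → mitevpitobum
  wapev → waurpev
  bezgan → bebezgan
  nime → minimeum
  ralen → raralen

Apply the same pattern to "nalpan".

nanalpan

bezgan and nevah both have last vowel 'a' yet inflect differently (bebezgan, neurvah), so the last vowel is not what conditions the rule; the final letter is.
"nalpan" ends in -n. The stems ending in -n (ralen → raralen, lumamin → lulumamin, bezgan → bebezgan) repeat the first consonant+vowel as a prefix.
So nalpan → nanalpan.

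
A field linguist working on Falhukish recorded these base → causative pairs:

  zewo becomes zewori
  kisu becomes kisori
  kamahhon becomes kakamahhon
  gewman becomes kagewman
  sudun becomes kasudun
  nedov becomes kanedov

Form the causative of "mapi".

mapori

zewo and kamahhon both have last vowel 'o' yet inflect differently (zewori, kakamahhon), so the last vowel is not what conditions the rule; whether the stem ends in a vowel or a consonant is.
"mapi" ends in a vowel. The stems ending in a vowel (zewo → zewori, kisu → kisori) drop the final letter and add -ori.
The other pattern: stems ending in a consonant add the prefix ka-.
So mapi → mapori.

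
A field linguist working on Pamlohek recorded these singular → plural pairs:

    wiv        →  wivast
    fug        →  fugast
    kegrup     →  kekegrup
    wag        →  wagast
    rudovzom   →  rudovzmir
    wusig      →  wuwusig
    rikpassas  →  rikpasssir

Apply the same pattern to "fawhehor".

wag and wusig both end in -g yet inflect differently (wagast, wuwusig), so the final letter is not what conditions the rule; the number of vowels is.
"fawhehor" has 3 vowels. The stems with 3 vowels (rikpassas → rikpasssir, rudovzom → rudovzmir) delete the last vowel and add -ir.
The other patterns: stems with 1 vowel add -ast; stems with 2 vowels repeat the first consonant+vowel as a prefix.
So fawhehor → fawhehrir.

fawhehrir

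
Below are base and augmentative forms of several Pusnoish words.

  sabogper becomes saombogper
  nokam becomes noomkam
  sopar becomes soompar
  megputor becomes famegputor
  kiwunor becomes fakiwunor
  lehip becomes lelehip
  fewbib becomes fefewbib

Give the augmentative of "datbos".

fadatbos

"datbos" has last vowel 'o'. The stems whose last vowel is 'o' (megputor → famegputor, kiwunor → fakiwunor) add the prefix fa-.
The other patterns: stems whose last vowel is 'a' or 'e' insert -om- after the first vowel; stems whose last vowel is 'i' repeat the first consonant+vowel as a prefix.
So datbos → fadatbos.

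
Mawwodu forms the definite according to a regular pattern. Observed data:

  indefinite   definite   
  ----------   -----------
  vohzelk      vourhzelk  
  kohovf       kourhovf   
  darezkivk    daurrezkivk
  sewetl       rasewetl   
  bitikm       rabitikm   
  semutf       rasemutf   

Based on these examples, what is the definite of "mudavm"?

"mudavm" has second-to-last letter 'v'. The stems whose second-to-last letter is 'v' (kohovf → kourhovf, darezkivk → daurrezkivk) insert -ur- after the first vowel.
The other pattern: stems whose second-to-last letter is 'k' or 't' add the prefix ra-.
So mudavm → muurdavm.

muurdavm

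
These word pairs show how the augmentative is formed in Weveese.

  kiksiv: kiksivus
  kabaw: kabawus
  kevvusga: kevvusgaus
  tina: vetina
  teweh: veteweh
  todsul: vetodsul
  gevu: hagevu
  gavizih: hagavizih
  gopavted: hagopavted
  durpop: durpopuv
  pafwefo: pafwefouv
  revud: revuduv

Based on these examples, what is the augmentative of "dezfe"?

kevvusga and tina both end in -a yet inflect differently (kevvusgaus, vetina), so the final letter is not what conditions the rule; the first letter is.
"dezfe" begins with d-. The one such stem in the data (durpop → durpopuv) adds -uv, so the same rule applies.
So dezfe → dezfeuv.

dezfeuv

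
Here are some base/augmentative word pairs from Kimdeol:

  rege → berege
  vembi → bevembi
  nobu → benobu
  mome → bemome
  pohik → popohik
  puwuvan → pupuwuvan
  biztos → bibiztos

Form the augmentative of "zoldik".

zozoldik

vembi and pohik both have last vowel 'i' yet inflect differently (bevembi, popohik), so the last vowel is not what conditions the rule; whether the stem ends in a vowel or a consonant is.
"zoldik" ends in a consonant. The stems ending in a consonant (pohik → popohik, puwuvan → pupuwuvan, biztos → bibiztos) repeat the first consonant+vowel as a prefix.
The other pattern: stems ending in a vowel add the prefix be-.
So zoldik → zozoldik.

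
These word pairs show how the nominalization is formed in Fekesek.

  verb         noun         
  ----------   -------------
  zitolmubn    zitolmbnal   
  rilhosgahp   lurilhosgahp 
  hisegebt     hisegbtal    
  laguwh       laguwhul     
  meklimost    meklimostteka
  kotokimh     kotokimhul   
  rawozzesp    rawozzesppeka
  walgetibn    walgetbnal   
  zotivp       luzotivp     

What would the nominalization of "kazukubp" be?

kazukbpal

zotivp and rawozzesp both end in -p yet inflect differently (luzotivp, rawozzesppeka), so the final letter is not what conditions the rule; the second-to-last letter is.
"kazukubp" has second-to-last letter 'b'. The stems whose second-to-last letter is 'b' (hisegebt → hisegbtal, zitolmubn → zitolmbnal, walgetibn → walgetbnal) delete the last vowel and add -al.
So kazukubp → kazukbpal.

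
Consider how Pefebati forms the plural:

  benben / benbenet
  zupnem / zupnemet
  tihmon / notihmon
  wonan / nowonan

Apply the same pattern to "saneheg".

benben and tihmon both end in -n yet inflect differently (benbenet, notihmon), so the final letter is not what conditions the rule; the last vowel is.
"saneheg" has last vowel 'e'. The stems whose last vowel is 'e' (benben → benbenet, zupnem → zupnemet) add -et.
So saneheg → saneheget.

saneheget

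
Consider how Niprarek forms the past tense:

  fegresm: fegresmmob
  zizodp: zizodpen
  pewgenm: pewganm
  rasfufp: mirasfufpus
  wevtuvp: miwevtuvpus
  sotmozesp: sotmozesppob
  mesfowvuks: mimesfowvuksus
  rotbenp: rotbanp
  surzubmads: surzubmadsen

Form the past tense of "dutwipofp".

midutwipofpus

zizodp and rotbenp both end in -p yet inflect differently (zizodpen, rotbanp), so the final letter is not what conditions the rule; the second-to-last letter is.
"dutwipofp" has second-to-last letter 'f'. The one such stem in the data (rasfufp → mirasfufpus) adds mi- … -us around the stem, so the same rule applies.
So dutwipofp → midutwipofpus.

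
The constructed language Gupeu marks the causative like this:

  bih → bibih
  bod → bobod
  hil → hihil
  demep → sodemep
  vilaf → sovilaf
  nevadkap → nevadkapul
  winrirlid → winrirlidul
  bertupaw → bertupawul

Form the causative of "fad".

"fad" has 1 vowel. The stems with 1 vowel (bih → bibih, bod → bobod, hil → hihil) repeat the first consonant+vowel as a prefix.
The other patterns: stems with 2 vowels add the prefix so-; stems with 3 vowels add -ul.
So fad → fafad.

fafad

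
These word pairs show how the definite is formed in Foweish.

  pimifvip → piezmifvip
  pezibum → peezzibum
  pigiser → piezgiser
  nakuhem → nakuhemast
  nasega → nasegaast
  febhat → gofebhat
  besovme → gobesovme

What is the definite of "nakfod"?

pezibum and nakuhem both end in -m yet inflect differently (peezzibum, nakuhemast), so the final letter is not what conditions the rule; the first letter is.
"nakfod" begins with n-. The stems beginning with n- (nakuhem → nakuhemast, nasega → nasegaast) add -ast.
The other patterns: stems beginning with p- insert -ez- after the first vowel; stems beginning with b- or f- add the prefix go-.
So nakfod → nakfodast.

nakfodast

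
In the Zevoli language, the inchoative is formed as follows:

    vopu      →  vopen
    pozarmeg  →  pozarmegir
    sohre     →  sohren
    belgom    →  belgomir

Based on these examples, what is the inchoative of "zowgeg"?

zowgegir

sohre and pozarmeg both have last vowel 'e' yet inflect differently (sohren, pozarmegir), so the last vowel is not what conditions the rule; whether the stem ends in a vowel or a consonant is.
"zowgeg" ends in a consonant. The stems ending in a consonant (belgom → belgomir, pozarmeg → pozarmegir) add -ir.
The other pattern: stems ending in a vowel drop the final letter and add -en.
So zowgeg → zowgegir.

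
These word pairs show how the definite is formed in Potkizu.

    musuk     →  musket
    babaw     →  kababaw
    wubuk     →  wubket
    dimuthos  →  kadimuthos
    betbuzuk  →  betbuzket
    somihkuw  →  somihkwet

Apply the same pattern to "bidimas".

somihkuw and babaw both end in -w yet inflect differently (somihkwet, kababaw), so the final letter is not what conditions the rule; the last vowel is.
"bidimas" has last vowel 'a'. The one such stem in the data (babaw → kababaw) adds the prefix ka-, so the same rule applies.
So bidimas → kabidimas.

kabidimas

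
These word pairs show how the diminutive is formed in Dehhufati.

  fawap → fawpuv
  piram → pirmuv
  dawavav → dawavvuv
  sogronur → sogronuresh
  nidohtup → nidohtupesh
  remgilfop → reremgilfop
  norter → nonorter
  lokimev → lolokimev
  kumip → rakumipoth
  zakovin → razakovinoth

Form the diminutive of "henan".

"henan" has last vowel 'a'. The stems whose last vowel is 'a' (fawap → fawpuv, piram → pirmuv, dawavav → dawavvuv) delete the last vowel and add -uv.
The other patterns: stems whose last vowel is 'u' add -esh; stems whose last vowel is 'e' or 'o' repeat the first consonant+vowel as a prefix; stems whose last vowel is 'i' add ra- … -oth around the stem.
So henan → hennuv.

hennuv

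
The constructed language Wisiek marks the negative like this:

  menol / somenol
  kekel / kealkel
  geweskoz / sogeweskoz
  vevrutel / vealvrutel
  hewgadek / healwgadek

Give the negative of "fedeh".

vevrutel and menol both end in -l yet inflect differently (vealvrutel, somenol), so the final letter is not what conditions the rule; the last vowel is.
"fedeh" has last vowel 'e'. The stems whose last vowel is 'e' (vevrutel → vealvrutel, kekel → kealkel, hewgadek → healwgadek) insert -al- after the first vowel.
The other pattern: stems whose last vowel is 'o' add the prefix so-.
So fedeh → fealdeh.

fealdeh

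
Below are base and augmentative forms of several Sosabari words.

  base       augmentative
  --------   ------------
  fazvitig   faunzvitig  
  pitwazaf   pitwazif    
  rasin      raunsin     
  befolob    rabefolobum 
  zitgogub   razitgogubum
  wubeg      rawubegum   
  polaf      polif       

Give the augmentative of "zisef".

razisefum

"zisef" has last vowel 'e'. The one such stem in the data (wubeg → rawubegum) adds ra- … -um around the stem, so the same rule applies.
The other patterns: stems whose last vowel is 'a' change the last vowel to 'i'; stems whose last vowel is 'i' insert -un- after the first vowel.
So zisef → razisefum.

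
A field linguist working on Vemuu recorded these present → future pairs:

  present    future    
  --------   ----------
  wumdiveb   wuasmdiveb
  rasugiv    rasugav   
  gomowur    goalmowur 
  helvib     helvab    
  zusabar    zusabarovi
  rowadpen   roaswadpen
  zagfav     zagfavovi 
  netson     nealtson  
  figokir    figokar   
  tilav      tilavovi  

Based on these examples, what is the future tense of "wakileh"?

netson and rowadpen both end in -n yet inflect differently (nealtson, roaswadpen), so the final letter is not what conditions the rule; the last vowel is.
"wakileh" has last vowel 'e'. The stems whose last vowel is 'e' (wumdiveb → wuasmdiveb, rowadpen → roaswadpen) insert -as- after the first vowel.
The other patterns: stems whose last vowel is 'o' or 'u' insert -al- after the first vowel; stems whose last vowel is 'i' change the last vowel to 'a'; stems whose last vowel is 'a' add -ovi.
So wakileh → waaskileh.

waaskileh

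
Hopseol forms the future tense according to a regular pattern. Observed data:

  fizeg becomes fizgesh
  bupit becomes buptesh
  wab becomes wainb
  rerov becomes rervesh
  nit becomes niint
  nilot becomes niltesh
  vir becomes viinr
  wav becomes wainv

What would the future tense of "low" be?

nilot and nit both end in -t yet inflect differently (niltesh, niint), so the final letter is not what conditions the rule; the number of vowels is.
"low" has 1 vowel. The stems with 1 vowel (nit → niint, wab → wainb, vir → viinr) insert -in- after the first vowel.
The other pattern: stems with 2 vowels delete the last vowel and add -esh.
So low → loinw.

loinw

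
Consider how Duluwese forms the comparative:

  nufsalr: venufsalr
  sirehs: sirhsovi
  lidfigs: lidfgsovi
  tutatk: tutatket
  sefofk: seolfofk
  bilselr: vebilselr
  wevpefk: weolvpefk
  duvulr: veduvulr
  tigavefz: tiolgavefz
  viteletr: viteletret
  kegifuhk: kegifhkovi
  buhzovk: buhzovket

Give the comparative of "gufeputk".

wevpefk and kegifuhk both end in -k yet inflect differently (weolvpefk, kegifhkovi), so the final letter is not what conditions the rule; the second-to-last letter is.
"gufeputk" has second-to-last letter 't'. The stems whose second-to-last letter is 't' (viteletr → viteletret, tutatk → tutatket) add -et.
The other patterns: stems whose second-to-last letter is 'l' add the prefix ve-; stems whose second-to-last letter is 'f' insert -ol- after the first vowel; stems whose second-to-last letter is 'g' or 'h' delete the last vowel and add -ovi.
So gufeputk → gufeputket.

gufeputket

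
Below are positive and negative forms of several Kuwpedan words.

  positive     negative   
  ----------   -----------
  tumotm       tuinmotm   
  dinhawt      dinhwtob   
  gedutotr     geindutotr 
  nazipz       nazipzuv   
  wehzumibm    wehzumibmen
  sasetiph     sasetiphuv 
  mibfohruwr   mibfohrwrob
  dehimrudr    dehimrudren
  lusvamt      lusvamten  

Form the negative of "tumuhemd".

mibfohruwr and gedutotr both end in -r yet inflect differently (mibfohrwrob, geindutotr), so the final letter is not what conditions the rule; the second-to-last letter is.
"tumuhemd" has second-to-last letter 'm'. The one such stem in the data (lusvamt → lusvamten) adds -en, so the same rule applies.
The other patterns: stems whose second-to-last letter is 'w' delete the last vowel and add -ob; stems whose second-to-last letter is 'p' add -uv; stems whose second-to-last letter is 't' insert -in- after the first vowel.
So tumuhemd → tumuhemden.

tumuhemden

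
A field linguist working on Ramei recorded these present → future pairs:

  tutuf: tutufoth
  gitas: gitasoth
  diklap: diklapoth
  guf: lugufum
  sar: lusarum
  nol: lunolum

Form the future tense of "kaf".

"kaf" has 1 vowel. The stems with 1 vowel (guf → lugufum, sar → lusarum, nol → lunolum) add lu- … -um around the stem.
So kaf → lukafum.

lukafum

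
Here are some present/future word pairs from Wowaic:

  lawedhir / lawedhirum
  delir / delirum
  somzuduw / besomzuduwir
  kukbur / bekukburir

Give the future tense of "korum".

bekorumir

lawedhir and kukbur both end in -r yet inflect differently (lawedhirum, bekukburir), so the final letter is not what conditions the rule; the last vowel is.
"korum" has last vowel 'u'. The stems whose last vowel is 'u' (kukbur → bekukburir, somzuduw → besomzuduwir) add be- … -ir around the stem.
The other pattern: stems whose last vowel is 'i' add -um.
So korum → bekorumir.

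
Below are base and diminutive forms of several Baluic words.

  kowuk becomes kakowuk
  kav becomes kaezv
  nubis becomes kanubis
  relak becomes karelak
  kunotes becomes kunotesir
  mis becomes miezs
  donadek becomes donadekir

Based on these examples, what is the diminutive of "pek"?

peezk

mis and nubis both end in -s yet inflect differently (miezs, kanubis), so the final letter is not what conditions the rule; the number of vowels is.
"pek" has 1 vowel. The stems with 1 vowel (mis → miezs, kav → kaezv) insert -ez- after the first vowel.
So pek → peezk.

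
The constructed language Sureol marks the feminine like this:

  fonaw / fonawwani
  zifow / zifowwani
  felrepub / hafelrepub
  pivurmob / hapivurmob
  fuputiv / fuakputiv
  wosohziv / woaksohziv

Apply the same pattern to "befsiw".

zifow and pivurmob both have last vowel 'o' yet inflect differently (zifowwani, hapivurmob), so the last vowel is not what conditions the rule; the final letter is.
"befsiw" ends in -w. The stems ending in -w (fonaw → fonawwani, zifow → zifowwani) double the final consonant and add -ani.
So befsiw → befsiwwani.

befsiwwani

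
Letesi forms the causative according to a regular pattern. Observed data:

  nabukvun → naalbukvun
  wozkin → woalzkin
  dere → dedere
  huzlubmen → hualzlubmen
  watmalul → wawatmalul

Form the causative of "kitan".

kialtan

"kitan" ends in -n. The stems ending in -n (wozkin → woalzkin, huzlubmen → hualzlubmen, nabukvun → naalbukvun) insert -al- after the first vowel.
So kitan → kialtan.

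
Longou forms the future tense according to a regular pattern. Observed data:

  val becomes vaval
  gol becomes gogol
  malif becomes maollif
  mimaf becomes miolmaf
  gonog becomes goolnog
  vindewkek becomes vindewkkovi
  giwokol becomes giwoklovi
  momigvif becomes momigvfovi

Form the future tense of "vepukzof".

vepukzfovi

val and giwokol both end in -l yet inflect differently (vaval, giwoklovi), so the final letter is not what conditions the rule; the number of vowels is.
"vepukzof" has 3 vowels. The stems with 3 vowels (vindewkek → vindewkkovi, giwokol → giwoklovi, momigvif → momigvfovi) delete the last vowel and add -ovi.
So vepukzof → vepukzfovi.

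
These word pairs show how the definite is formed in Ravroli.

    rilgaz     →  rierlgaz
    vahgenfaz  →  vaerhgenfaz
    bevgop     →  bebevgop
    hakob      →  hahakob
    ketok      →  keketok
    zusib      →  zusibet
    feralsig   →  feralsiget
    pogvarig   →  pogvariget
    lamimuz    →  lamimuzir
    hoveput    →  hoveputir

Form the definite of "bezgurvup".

"bezgurvup" has last vowel 'u'. The stems whose last vowel is 'u' (lamimuz → lamimuzir, hoveput → hoveputir) add -ir.
The other patterns: stems whose last vowel is 'a' insert -er- after the first vowel; stems whose last vowel is 'o' repeat the first consonant+vowel as a prefix; stems whose last vowel is 'i' add -et.
So bezgurvup → bezgurvupir.

bezgurvupir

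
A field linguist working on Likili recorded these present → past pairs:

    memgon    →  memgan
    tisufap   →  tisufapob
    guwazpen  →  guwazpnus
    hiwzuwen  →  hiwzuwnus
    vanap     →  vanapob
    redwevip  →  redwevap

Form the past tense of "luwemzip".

hiwzuwen and memgon both end in -n yet inflect differently (hiwzuwnus, memgan), so the final letter is not what conditions the rule; the last vowel is.
"luwemzip" has last vowel 'i'. The one such stem in the data (redwevip → redwevap) changes the last vowel to 'a' (as does memgon), so the same rule applies.
So luwemzip → luwemzap.

luwemzap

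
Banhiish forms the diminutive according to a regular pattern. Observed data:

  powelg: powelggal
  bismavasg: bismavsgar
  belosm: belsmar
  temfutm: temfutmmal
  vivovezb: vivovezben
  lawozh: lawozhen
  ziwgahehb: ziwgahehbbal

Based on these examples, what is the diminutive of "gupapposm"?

bismavasg and powelg both end in -g yet inflect differently (bismavsgar, powelggal), so the final letter is not what conditions the rule; the second-to-last letter is.
"gupapposm" has second-to-last letter 's'. The stems whose second-to-last letter is 's' (bismavasg → bismavsgar, belosm → belsmar) delete the last vowel and add -ar.
The other patterns: stems whose second-to-last letter is 'z' add -en; stems whose second-to-last letter is 'h', 'l' or 't' double the final consonant and add -al.
So gupapposm → gupappsmar.

gupappsmar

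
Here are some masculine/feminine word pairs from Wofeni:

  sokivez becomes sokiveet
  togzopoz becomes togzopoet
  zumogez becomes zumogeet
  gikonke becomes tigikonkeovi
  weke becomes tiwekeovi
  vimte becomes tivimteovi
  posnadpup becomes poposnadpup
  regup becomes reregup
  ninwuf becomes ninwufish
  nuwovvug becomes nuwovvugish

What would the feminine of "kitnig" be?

sokivez and gikonke both have last vowel 'e' yet inflect differently (sokiveet, tigikonkeovi), so the last vowel is not what conditions the rule; the final letter is.
"kitnig" ends in -g. The one such stem in the data (nuwovvug → nuwovvugish) adds -ish, so the same rule applies.
The other patterns: stems ending in -z drop the final letter and add -et; stems ending in -e add ti- … -ovi around the stem; stems ending in -p repeat the first consonant+vowel as a prefix.
So kitnig → kitnigish.

kitnigish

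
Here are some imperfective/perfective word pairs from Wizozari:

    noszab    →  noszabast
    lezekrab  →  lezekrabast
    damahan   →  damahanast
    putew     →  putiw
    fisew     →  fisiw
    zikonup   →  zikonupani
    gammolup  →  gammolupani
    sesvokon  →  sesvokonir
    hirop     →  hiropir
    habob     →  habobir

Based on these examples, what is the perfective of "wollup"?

"wollup" has last vowel 'u'. The stems whose last vowel is 'u' (zikonup → zikonupani, gammolup → gammolupani) add -ani.
So wollup → wollupani.

wollupani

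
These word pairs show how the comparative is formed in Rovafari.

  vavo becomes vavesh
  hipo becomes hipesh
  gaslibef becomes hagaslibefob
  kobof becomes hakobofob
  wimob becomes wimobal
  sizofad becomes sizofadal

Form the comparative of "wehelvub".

vavo and kobof both have last vowel 'o' yet inflect differently (vavesh, hakobofob), so the last vowel is not what conditions the rule; the final letter is.
"wehelvub" ends in -b. The one such stem in the data (wimob → wimobal) adds -al, so the same rule applies.
The other patterns: stems ending in -o drop the final letter and add -esh; stems ending in -f add ha- … -ob around the stem.
So wehelvub → wehelvubal.

wehelvubal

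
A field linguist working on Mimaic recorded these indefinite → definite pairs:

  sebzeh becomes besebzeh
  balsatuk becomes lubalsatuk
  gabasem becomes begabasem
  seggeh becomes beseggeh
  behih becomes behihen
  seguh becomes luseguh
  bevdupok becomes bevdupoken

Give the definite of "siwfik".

seguh and seggeh both end in -h yet inflect differently (luseguh, beseggeh), so the final letter is not what conditions the rule; the last vowel is.
"siwfik" has last vowel 'i'. The one such stem in the data (behih → behihen) adds -en, so the same rule applies.
So siwfik → siwfiken.

siwfiken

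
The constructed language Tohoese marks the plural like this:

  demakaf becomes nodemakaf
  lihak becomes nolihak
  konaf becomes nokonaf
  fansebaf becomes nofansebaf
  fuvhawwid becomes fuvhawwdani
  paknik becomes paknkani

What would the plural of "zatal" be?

nozatal

"zatal" has last vowel 'a'. The stems whose last vowel is 'a' (demakaf → nodemakaf, lihak → nolihak, konaf → nokonaf) add the prefix no-.
The other pattern: stems whose last vowel is 'i' delete the last vowel and add -ani.
So zatal → nozatal.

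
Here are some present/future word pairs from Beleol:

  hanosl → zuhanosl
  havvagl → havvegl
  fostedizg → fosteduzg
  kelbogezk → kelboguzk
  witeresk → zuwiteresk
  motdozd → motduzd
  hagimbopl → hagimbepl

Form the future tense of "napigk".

kelbogezk and witeresk both end in -k yet inflect differently (kelboguzk, zuwiteresk), so the final letter is not what conditions the rule; the second-to-last letter is.
"napigk" has second-to-last letter 'g'. The one such stem in the data (havvagl → havvegl) changes the last vowel to 'e' (as does hagimbopl), so the same rule applies.
So napigk → napegk.

napegk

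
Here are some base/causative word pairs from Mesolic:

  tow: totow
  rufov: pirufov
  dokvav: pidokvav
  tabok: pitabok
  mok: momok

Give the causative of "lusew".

pilusew

mok and tabok both end in -k yet inflect differently (momok, pitabok), so the final letter is not what conditions the rule; the number of vowels is.
"lusew" has 2 vowels. The stems with 2 vowels (tabok → pitabok, dokvav → pidokvav, rufov → pirufov) add the prefix pi-.
The other pattern: stems with 1 vowel repeat the first consonant+vowel as a prefix.
So lusew → pilusew.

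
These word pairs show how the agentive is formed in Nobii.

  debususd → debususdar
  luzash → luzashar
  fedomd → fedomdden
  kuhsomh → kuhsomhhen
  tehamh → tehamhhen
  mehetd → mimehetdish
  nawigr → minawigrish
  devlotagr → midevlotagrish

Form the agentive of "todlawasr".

"todlawasr" has second-to-last letter 's'. The stems whose second-to-last letter is 's' (debususd → debususdar, luzash → luzashar) add -ar.
So todlawasr → todlawasrar.

todlawasrar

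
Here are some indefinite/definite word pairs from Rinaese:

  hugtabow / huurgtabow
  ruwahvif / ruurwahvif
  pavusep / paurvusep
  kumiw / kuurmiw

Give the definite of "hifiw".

hiurfiw

Every pair shown (hugtabow → huurgtabow, ruwahvif → ruurwahvif, pavusep → paurvusep, …) follows the same rule: insert -ur- after the first vowel.
So hifiw → hiurfiw.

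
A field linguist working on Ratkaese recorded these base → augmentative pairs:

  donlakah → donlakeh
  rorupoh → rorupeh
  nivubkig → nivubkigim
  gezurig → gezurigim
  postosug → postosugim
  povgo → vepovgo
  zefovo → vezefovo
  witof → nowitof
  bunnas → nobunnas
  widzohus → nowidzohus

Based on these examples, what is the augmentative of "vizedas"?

novizedas

rorupoh and povgo both have last vowel 'o' yet inflect differently (rorupeh, vepovgo), so the last vowel is not what conditions the rule; the final letter is.
"vizedas" ends in -s. The stems ending in -s (bunnas → nobunnas, widzohus → nowidzohus) add the prefix no-.
The other patterns: stems ending in -h change the last vowel to 'e'; stems ending in -g add -im; stems ending in -o add the prefix ve-.
So vizedas → novizedas.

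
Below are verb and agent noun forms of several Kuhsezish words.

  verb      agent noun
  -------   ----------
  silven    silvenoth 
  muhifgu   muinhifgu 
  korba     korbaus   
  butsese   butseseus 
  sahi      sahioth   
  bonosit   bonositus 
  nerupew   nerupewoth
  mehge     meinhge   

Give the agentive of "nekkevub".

nekkevuboth

mehge and butsese both end in -e yet inflect differently (meinhge, butseseus), so the final letter is not what conditions the rule; the first letter is.
"nekkevub" begins with n-. The one such stem in the data (nerupew → nerupewoth) adds -oth, so the same rule applies.
The other patterns: stems beginning with m- insert -in- after the first vowel; stems beginning with b- or k- add -us.
So nekkevub → nekkevuboth.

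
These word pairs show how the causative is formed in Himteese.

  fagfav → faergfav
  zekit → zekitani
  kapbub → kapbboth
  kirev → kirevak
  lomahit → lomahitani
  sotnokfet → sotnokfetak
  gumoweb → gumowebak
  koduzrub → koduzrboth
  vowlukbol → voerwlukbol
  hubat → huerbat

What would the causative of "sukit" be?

"sukit" has last vowel 'i'. The stems whose last vowel is 'i' (zekit → zekitani, lomahit → lomahitani) add -ani.
The other patterns: stems whose last vowel is 'u' delete the last vowel and add -oth; stems whose last vowel is 'e' add -ak; stems whose last vowel is 'a' or 'o' insert -er- after the first vowel.
So sukit → sukitani.

sukitani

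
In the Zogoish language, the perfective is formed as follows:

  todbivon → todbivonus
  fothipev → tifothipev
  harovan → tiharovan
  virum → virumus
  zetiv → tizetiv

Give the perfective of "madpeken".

timadpeken

todbivon and harovan both end in -n yet inflect differently (todbivonus, tiharovan), so the final letter is not what conditions the rule; the last vowel is.
"madpeken" has last vowel 'e'. The one such stem in the data (fothipev → tifothipev) adds the prefix ti-, so the same rule applies.
So madpeken → timadpeken.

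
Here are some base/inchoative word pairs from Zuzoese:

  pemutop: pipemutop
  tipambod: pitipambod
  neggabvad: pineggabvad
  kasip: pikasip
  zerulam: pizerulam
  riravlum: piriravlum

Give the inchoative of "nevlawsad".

pinevlawsad

Every pair shown (pemutop → pipemutop, tipambod → pitipambod, neggabvad → pineggabvad, …) follows the same rule: add the prefix pi-.
So nevlawsad → pinevlawsad.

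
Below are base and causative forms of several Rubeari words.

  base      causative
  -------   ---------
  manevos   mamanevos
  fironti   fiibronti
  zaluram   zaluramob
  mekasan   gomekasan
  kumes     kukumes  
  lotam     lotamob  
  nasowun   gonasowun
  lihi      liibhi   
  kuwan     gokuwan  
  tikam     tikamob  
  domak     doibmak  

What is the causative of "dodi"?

doibdi

"dodi" ends in -i. The stems ending in -i (lihi → liibhi, fironti → fiibronti) insert -ib- after the first vowel.
The other patterns: stems ending in -n add the prefix go-; stems ending in -m add -ob; stems ending in -s repeat the first consonant+vowel as a prefix.
So dodi → doibdi.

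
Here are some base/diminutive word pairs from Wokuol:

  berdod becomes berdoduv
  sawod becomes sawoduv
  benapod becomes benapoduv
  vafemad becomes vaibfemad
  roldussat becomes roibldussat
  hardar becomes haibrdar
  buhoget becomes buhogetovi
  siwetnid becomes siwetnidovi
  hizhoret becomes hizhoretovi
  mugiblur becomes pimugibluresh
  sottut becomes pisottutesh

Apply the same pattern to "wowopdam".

woibwopdam

"wowopdam" has last vowel 'a'. The stems whose last vowel is 'a' (vafemad → vaibfemad, roldussat → roibldussat, hardar → haibrdar) insert -ib- after the first vowel.
The other patterns: stems whose last vowel is 'o' add -uv; stems whose last vowel is 'e' or 'i' add -ovi; stems whose last vowel is 'u' add pi- … -esh around the stem.
So wowopdam → woibwopdam.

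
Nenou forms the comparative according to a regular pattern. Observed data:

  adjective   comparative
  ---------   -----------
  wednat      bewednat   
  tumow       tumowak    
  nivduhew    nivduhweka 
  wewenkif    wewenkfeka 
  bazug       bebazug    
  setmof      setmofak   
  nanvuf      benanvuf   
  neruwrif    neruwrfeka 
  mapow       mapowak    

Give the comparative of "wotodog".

wotodogak

mapow and nivduhew both end in -w yet inflect differently (mapowak, nivduhweka), so the final letter is not what conditions the rule; the last vowel is.
"wotodog" has last vowel 'o'. The stems whose last vowel is 'o' (setmof → setmofak, mapow → mapowak, tumow → tumowak) add -ak.
The other patterns: stems whose last vowel is 'e' or 'i' delete the last vowel and add -eka; stems whose last vowel is 'a' or 'u' add the prefix be-.
So wotodog → wotodogak.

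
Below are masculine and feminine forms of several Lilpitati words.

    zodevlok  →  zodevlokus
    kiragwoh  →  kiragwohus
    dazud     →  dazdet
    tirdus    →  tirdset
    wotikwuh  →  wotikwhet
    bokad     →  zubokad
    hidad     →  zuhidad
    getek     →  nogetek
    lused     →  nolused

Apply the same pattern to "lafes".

nolafes

"lafes" has last vowel 'e'. The stems whose last vowel is 'e' (getek → nogetek, lused → nolused) add the prefix no-.
The other patterns: stems whose last vowel is 'o' add -us; stems whose last vowel is 'u' delete the last vowel and add -et; stems whose last vowel is 'a' add the prefix zu-.
So lafes → nolafes.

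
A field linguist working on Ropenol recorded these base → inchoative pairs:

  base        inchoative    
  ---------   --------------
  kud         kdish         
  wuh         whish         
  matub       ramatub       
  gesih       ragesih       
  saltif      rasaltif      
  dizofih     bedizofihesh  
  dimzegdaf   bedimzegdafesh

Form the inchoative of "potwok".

rapotwok

wuh and gesih both end in -h yet inflect differently (whish, ragesih), so the final letter is not what conditions the rule; the number of vowels is.
"potwok" has 2 vowels. The stems with 2 vowels (matub → ramatub, gesih → ragesih, saltif → rasaltif) add the prefix ra-.
The other patterns: stems with 1 vowel delete the last vowel and add -ish; stems with 3 vowels add be- … -esh around the stem.
So potwok → rapotwok.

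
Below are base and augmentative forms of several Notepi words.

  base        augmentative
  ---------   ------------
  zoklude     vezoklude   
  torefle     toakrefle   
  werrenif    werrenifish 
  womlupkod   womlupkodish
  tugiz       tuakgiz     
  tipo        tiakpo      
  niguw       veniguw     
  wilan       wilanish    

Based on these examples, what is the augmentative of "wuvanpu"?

torefle and zoklude both end in -e yet inflect differently (toakrefle, vezoklude), so the final letter is not what conditions the rule; the first letter is.
"wuvanpu" begins with w-. The stems beginning with w- (womlupkod → womlupkodish, werrenif → werrenifish, wilan → wilanish) add -ish.
So wuvanpu → wuvanpuish.

wuvanpuish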